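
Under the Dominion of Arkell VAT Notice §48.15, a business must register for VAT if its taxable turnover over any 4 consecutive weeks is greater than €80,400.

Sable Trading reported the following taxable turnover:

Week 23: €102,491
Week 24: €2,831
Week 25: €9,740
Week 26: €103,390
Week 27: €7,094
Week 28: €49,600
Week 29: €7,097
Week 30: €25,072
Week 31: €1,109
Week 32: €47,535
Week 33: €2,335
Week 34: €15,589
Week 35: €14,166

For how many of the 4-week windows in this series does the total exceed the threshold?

7

Week 23–Week 26: €102,491 + €2,831 + €9,740 + €103,390 = €218,452 (over)
Week 24–Week 27: €2,831 + €9,740 + €103,390 + €7,094 = €123,055 (over)
Week 25–Week 28: €9,740 + €103,390 + €7,094 + €49,600 = €169,824 (over)
Week 26–Week 29: €103,390 + €7,094 + €49,600 + €7,097 = €167,181 (over)
Week 27–Week 30: €7,094 + €49,600 + €7,097 + €25,072 = €88,863 (over)
Week 28–Week 31: €49,600 + €7,097 + €25,072 + €1,109 = €82,878 (over)
Week 29–Week 32: €7,097 + €25,072 + €1,109 + €47,535 = €80,813 (over)
Week 30–Week 33: €25,072 + €1,109 + €47,535 + €2,335 = €76,051 (under)
Week 31–Week 34: €1,109 + €47,535 + €2,335 + €15,589 = €66,568 (under)
Week 32–Week 35: €47,535 + €2,335 + €15,589 + €14,166 = €79,625 (under)
7 windows exceed the threshold.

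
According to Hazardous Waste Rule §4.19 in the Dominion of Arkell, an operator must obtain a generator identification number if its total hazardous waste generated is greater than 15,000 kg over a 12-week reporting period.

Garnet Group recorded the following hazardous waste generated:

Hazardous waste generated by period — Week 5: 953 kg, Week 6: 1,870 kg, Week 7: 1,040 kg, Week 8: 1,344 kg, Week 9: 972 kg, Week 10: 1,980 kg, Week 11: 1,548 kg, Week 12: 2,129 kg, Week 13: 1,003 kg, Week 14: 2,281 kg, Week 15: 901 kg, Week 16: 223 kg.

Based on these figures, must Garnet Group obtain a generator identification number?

Yes

Total hazardous waste generated: 953 kg + 1,870 kg + 1,040 kg + 1,344 kg + 972 kg + 1,980 kg + 1,548 kg + 2,129 kg + 1,003 kg + 2,281 kg + 901 kg + 223 kg = 16,244 kg.
16,244 kg > 15,000 kg, so the threshold is exceeded.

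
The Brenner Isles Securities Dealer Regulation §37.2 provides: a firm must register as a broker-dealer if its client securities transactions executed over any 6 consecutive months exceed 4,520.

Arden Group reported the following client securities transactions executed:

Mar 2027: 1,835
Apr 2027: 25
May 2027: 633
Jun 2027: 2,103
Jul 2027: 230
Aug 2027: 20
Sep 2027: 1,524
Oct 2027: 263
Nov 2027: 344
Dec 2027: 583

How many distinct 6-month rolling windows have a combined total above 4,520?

Mar 2027–Aug 2027: 1,835 + 25 + 633 + 2,103 + 230 + 20 = 4,846 (over)
Apr 2027–Sep 2027: 25 + 633 + 2,103 + 230 + 20 + 1,524 = 4,535 (over)
May 2027–Oct 2027: 633 + 2,103 + 230 + 20 + 1,524 + 263 = 4,773 (over)
Jun 2027–Nov 2027: 2,103 + 230 + 20 + 1,524 + 263 + 344 = 4,484 (under)
Jul 2027–Dec 2027: 230 + 20 + 1,524 + 263 + 344 + 583 = 2,964 (under)
3 windows exceed the threshold.

3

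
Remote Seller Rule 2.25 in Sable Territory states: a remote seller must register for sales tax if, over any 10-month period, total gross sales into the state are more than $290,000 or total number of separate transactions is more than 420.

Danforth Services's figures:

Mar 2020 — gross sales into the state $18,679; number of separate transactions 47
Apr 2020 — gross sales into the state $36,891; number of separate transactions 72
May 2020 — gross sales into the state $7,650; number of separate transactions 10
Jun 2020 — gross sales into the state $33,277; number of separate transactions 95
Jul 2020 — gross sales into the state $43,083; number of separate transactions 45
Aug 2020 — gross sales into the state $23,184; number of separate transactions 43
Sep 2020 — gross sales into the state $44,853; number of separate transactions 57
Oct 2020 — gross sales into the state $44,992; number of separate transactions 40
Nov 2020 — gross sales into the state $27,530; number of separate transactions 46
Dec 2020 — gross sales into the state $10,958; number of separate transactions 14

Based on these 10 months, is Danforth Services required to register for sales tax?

Total gross sales into the state: $18,679 + $36,891 + $7,650 + $33,277 + $43,083 + $23,184 + $44,853 + $44,992 + $27,530 + $10,958 = $291,097 (> $290,000).
Total number of separate transactions: 47 + 72 + 10 + 95 + 45 + 43 + 57 + 40 + 46 + 14 = 469 (> 420).
The test is 'or': at least one threshold is exceeded.

Yes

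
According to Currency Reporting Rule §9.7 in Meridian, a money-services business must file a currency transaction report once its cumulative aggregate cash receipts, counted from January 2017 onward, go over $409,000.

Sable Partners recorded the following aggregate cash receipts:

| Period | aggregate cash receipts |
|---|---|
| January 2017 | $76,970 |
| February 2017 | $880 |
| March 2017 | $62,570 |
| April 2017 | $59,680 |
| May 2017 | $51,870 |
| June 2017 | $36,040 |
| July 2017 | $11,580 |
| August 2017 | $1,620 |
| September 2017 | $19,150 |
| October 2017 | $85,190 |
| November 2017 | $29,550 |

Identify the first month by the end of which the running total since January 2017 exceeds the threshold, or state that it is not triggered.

Through January 2017: $76,970
Through February 2017: $77,850
Through March 2017: $140,420
Through April 2017: $200,100
Through May 2017: $251,970
Through June 2017: $288,010
Through July 2017: $299,590
Through August 2017: $301,210
Through September 2017: $320,360
Through October 2017: $405,550
Through November 2017: $435,100 ← exceeds threshold

November 2017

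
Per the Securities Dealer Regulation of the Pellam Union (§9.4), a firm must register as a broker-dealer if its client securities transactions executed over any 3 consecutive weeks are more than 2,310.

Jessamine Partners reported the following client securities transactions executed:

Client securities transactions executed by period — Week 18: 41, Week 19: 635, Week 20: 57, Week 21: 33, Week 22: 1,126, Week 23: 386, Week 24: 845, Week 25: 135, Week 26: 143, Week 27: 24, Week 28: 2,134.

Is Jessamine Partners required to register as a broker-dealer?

Yes

Week 18–Week 20: 41 + 635 + 57 = 733 (under)
Week 19–Week 21: 635 + 57 + 33 = 725 (under)
Week 20–Week 22: 57 + 33 + 1,126 = 1,216 (under)
Week 21–Week 23: 33 + 1,126 + 386 = 1,545 (under)
Week 22–Week 24: 1,126 + 386 + 845 = 2,357 (over)
Week 23–Week 25: 386 + 845 + 135 = 1,366 (under)
Week 24–Week 26: 845 + 135 + 143 = 1,123 (under)
Week 25–Week 27: 135 + 143 + 24 = 302 (under)
Week 26–Week 28: 143 + 24 + 2,134 = 2,301 (under)
At least one window exceeds 2,310.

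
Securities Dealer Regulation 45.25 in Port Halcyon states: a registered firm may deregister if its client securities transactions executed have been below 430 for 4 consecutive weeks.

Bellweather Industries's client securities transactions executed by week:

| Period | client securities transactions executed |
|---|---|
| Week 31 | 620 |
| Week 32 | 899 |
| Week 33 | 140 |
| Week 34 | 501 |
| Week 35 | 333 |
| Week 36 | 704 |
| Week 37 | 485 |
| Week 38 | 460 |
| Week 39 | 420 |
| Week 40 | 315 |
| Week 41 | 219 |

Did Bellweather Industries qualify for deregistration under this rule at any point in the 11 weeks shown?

Weeks below 430: Week 33, Week 35, Week 39, Week 40, Week 41.
Longest run of consecutive weeks below the threshold: 3.
3 < 4, so Bellweather Industries never became eligible.

No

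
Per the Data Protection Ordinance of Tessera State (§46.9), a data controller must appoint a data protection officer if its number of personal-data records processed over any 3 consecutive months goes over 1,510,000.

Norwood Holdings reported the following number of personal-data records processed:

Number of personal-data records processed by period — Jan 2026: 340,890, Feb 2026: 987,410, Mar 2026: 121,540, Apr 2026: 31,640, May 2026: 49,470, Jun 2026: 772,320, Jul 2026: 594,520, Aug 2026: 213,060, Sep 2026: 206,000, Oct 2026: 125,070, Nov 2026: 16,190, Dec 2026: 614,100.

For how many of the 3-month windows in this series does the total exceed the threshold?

1

Jan 2026–Mar 2026: 340,890 + 987,410 + 121,540 = 1,449,840 (under)
Feb 2026–Apr 2026: 987,410 + 121,540 + 31,640 = 1,140,590 (under)
Mar 2026–May 2026: 121,540 + 31,640 + 49,470 = 202,650 (under)
Apr 2026–Jun 2026: 31,640 + 49,470 + 772,320 = 853,430 (under)
May 2026–Jul 2026: 49,470 + 772,320 + 594,520 = 1,416,310 (under)
Jun 2026–Aug 2026: 772,320 + 594,520 + 213,060 = 1,579,900 (over)
Jul 2026–Sep 2026: 594,520 + 213,060 + 206,000 = 1,013,580 (under)
Aug 2026–Oct 2026: 213,060 + 206,000 + 125,070 = 544,130 (under)
Sep 2026–Nov 2026: 206,000 + 125,070 + 16,190 = 347,260 (under)
Oct 2026–Dec 2026: 125,070 + 16,190 + 614,100 = 755,360 (under)
1 window exceeds the threshold.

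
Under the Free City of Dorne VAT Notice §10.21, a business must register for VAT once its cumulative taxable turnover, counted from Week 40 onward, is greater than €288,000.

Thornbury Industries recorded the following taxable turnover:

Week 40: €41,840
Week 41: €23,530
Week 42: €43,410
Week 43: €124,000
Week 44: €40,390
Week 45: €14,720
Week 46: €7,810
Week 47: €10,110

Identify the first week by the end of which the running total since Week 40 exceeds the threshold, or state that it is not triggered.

Week 46

Through Week 40: €41,840
Through Week 41: €65,370
Through Week 42: €108,780
Through Week 43: €232,780
Through Week 44: €273,170
Through Week 45: €287,890
Through Week 46: €295,700 ← exceeds threshold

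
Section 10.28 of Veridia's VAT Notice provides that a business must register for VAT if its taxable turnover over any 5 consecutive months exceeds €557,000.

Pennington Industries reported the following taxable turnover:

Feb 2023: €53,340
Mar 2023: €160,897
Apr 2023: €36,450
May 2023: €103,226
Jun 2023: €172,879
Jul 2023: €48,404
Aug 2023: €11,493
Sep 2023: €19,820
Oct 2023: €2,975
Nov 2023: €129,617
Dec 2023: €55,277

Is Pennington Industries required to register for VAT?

No

Feb 2023–Jun 2023: €53,340 + €160,897 + €36,450 + €103,226 + €172,879 = €526,792 (under)
Mar 2023–Jul 2023: €160,897 + €36,450 + €103,226 + €172,879 + €48,404 = €521,856 (under)
Apr 2023–Aug 2023: €36,450 + €103,226 + €172,879 + €48,404 + €11,493 = €372,452 (under)
May 2023–Sep 2023: €103,226 + €172,879 + €48,404 + €11,493 + €19,820 = €355,822 (under)
Jun 2023–Oct 2023: €172,879 + €48,404 + €11,493 + €19,820 + €2,975 = €255,571 (under)
Jul 2023–Nov 2023: €48,404 + €11,493 + €19,820 + €2,975 + €129,617 = €212,309 (under)
Aug 2023–Dec 2023: €11,493 + €19,820 + €2,975 + €129,617 + €55,277 = €219,182 (under)
No window exceeds €557,000.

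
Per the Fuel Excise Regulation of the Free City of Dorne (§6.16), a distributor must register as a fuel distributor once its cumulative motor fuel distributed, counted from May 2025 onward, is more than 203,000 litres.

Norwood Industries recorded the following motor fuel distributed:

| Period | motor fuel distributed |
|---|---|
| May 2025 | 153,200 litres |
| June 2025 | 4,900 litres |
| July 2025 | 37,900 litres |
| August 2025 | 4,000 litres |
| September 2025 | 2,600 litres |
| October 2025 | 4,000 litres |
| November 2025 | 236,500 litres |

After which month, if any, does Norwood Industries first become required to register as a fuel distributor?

October 2025

Through May 2025: 153,200 litres
Through June 2025: 158,100 litres
Through July 2025: 196,000 litres
Through August 2025: 200,000 litres
Through September 2025: 202,600 litres
Through October 2025: 206,600 litres ← exceeds threshold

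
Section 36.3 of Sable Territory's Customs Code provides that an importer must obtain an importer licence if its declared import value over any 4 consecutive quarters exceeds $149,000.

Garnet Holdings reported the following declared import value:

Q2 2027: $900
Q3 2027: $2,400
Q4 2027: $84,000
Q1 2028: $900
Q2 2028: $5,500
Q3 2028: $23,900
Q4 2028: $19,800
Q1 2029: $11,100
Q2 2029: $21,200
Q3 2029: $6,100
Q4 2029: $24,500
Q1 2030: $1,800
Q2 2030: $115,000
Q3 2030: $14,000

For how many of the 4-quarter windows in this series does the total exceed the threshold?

1

Q2 2027–Q1 2028: $900 + $2,400 + $84,000 + $900 = $88,200 (under)
Q3 2027–Q2 2028: $2,400 + $84,000 + $900 + $5,500 = $92,800 (under)
Q4 2027–Q3 2028: $84,000 + $900 + $5,500 + $23,900 = $114,300 (under)
Q1 2028–Q4 2028: $900 + $5,500 + $23,900 + $19,800 = $50,100 (under)
Q2 2028–Q1 2029: $5,500 + $23,900 + $19,800 + $11,100 = $60,300 (under)
Q3 2028–Q2 2029: $23,900 + $19,800 + $11,100 + $21,200 = $76,000 (under)
Q4 2028–Q3 2029: $19,800 + $11,100 + $21,200 + $6,100 = $58,200 (under)
Q1 2029–Q4 2029: $11,100 + $21,200 + $6,100 + $24,500 = $62,900 (under)
Q2 2029–Q1 2030: $21,200 + $6,100 + $24,500 + $1,800 = $53,600 (under)
Q3 2029–Q2 2030: $6,100 + $24,500 + $1,800 + $115,000 = $147,400 (under)
Q4 2029–Q3 2030: $24,500 + $1,800 + $115,000 + $14,000 = $155,300 (over)
1 window exceeds the threshold.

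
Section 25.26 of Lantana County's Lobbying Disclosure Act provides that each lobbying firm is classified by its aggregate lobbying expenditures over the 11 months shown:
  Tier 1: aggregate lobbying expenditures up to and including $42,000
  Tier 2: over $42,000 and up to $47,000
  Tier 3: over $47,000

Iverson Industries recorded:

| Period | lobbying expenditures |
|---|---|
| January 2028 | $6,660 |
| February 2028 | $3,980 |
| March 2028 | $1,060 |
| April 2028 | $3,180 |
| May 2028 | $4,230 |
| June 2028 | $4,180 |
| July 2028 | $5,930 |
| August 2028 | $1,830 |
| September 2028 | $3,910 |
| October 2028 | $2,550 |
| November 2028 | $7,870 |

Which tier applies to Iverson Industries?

Tier 2

Aggregate lobbying expenditures: $6,660 + $3,980 + $1,060 + $3,180 + $4,230 + $4,180 + $5,930 + $1,830 + $3,910 + $2,550 + $7,870 = $45,380.
$42,000 < $45,380 ≤ $47,000, so Tier 2 applies.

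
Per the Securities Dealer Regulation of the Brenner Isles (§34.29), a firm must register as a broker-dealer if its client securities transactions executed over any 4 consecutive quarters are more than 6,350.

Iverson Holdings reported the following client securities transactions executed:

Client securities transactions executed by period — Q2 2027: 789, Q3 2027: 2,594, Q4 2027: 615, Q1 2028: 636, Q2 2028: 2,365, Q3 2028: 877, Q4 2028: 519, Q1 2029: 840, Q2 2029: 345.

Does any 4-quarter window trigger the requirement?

No

Q2 2027–Q1 2028: 789 + 2,594 + 615 + 636 = 4,634 (under)
Q3 2027–Q2 2028: 2,594 + 615 + 636 + 2,365 = 6,210 (under)
Q4 2027–Q3 2028: 615 + 636 + 2,365 + 877 = 4,493 (under)
Q1 2028–Q4 2028: 636 + 2,365 + 877 + 519 = 4,397 (under)
Q2 2028–Q1 2029: 2,365 + 877 + 519 + 840 = 4,601 (under)
Q3 2028–Q2 2029: 877 + 519 + 840 + 345 = 2,581 (under)
No window exceeds 6,350.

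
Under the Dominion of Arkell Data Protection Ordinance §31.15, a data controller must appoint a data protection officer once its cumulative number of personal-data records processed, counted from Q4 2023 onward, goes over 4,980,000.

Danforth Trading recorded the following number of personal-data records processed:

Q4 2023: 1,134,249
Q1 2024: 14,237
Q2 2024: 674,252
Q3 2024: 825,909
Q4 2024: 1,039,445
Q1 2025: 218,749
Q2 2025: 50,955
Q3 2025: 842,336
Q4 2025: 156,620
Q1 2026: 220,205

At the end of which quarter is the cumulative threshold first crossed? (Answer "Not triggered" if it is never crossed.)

Through Q4 2023: 1,134,249
Through Q1 2024: 1,148,486
Through Q2 2024: 1,822,738
Through Q3 2024: 2,648,647
Through Q4 2024: 3,688,092
Through Q1 2025: 3,906,841
Through Q2 2025: 3,957,796
Through Q3 2025: 4,800,132
Through Q4 2025: 4,956,752
Through Q1 2026: 5,176,957 ← exceeds threshold

Q1 2026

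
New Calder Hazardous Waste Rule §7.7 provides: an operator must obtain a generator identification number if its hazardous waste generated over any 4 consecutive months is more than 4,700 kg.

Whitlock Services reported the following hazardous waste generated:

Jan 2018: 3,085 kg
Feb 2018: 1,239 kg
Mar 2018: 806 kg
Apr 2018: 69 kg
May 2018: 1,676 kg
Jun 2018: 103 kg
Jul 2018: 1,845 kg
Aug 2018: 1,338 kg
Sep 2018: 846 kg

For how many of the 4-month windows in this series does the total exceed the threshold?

2

Jan 2018–Apr 2018: 3,085 kg + 1,239 kg + 806 kg + 69 kg = 5,199 kg (over)
Feb 2018–May 2018: 1,239 kg + 806 kg + 69 kg + 1,676 kg = 3,790 kg (under)
Mar 2018–Jun 2018: 806 kg + 69 kg + 1,676 kg + 103 kg = 2,654 kg (under)
Apr 2018–Jul 2018: 69 kg + 1,676 kg + 103 kg + 1,845 kg = 3,693 kg (under)
May 2018–Aug 2018: 1,676 kg + 103 kg + 1,845 kg + 1,338 kg = 4,962 kg (over)
Jun 2018–Sep 2018: 103 kg + 1,845 kg + 1,338 kg + 846 kg = 4,132 kg (under)
2 windows exceed the threshold.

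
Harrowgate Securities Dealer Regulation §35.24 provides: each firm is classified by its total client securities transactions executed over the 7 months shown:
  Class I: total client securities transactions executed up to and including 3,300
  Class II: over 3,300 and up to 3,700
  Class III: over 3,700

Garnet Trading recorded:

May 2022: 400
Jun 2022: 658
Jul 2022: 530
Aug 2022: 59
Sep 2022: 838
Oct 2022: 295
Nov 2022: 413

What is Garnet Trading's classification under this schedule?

Total client securities transactions executed: 400 + 658 + 530 + 59 + 838 + 295 + 413 = 3,193.
3,193 ≤ 3,300, so Class I applies.

Class I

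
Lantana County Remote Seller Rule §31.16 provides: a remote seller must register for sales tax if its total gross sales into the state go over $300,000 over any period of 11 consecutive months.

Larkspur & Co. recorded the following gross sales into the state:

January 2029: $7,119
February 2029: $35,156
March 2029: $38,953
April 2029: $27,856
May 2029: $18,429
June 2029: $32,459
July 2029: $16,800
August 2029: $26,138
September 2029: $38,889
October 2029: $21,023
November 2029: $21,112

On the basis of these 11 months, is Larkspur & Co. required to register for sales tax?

Total gross sales into the state: $7,119 + $35,156 + $38,953 + $27,856 + $18,429 + $32,459 + $16,800 + $26,138 + $38,889 + $21,023 + $21,112 = $283,934.
$283,934 ≤ $300,000, so the threshold is not exceeded.

No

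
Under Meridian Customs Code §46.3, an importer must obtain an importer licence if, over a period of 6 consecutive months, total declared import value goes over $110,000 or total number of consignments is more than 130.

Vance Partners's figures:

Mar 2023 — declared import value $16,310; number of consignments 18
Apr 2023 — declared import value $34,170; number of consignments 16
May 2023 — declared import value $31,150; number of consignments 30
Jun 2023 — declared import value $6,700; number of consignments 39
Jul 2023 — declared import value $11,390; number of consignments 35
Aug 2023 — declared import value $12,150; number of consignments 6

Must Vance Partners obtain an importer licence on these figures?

Total declared import value: $16,310 + $34,170 + $31,150 + $6,700 + $11,390 + $12,150 = $111,870 (> $110,000).
Total number of consignments: 18 + 16 + 30 + 39 + 35 + 6 = 144 (> 130).
The test is 'or': at least one threshold is exceeded.

Yes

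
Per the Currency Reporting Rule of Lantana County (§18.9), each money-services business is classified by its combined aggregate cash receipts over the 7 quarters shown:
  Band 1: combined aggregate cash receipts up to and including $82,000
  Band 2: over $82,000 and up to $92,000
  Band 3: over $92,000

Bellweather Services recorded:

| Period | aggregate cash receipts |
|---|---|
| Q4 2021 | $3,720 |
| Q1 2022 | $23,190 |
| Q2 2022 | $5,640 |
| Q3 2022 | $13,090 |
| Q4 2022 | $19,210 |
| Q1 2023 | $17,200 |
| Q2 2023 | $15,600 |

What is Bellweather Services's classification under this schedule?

Combined aggregate cash receipts: $3,720 + $23,190 + $5,640 + $13,090 + $19,210 + $17,200 + $15,600 = $97,650.
$97,650 > $92,000, so Band 3 applies.

Band 3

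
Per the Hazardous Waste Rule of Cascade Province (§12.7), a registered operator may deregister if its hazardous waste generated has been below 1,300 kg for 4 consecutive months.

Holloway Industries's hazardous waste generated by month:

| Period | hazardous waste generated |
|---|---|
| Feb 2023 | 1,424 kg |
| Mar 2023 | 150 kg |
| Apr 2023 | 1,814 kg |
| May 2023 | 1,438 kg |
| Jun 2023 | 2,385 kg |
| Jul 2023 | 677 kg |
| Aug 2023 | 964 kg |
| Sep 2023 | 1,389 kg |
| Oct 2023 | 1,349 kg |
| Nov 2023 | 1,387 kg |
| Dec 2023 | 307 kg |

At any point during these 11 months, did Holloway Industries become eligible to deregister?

No

Months below 1,300 kg: Mar 2023, Jul 2023, Aug 2023, Dec 2023.
Longest run of consecutive months below the threshold: 2.
2 < 4, so Holloway Industries never became eligible.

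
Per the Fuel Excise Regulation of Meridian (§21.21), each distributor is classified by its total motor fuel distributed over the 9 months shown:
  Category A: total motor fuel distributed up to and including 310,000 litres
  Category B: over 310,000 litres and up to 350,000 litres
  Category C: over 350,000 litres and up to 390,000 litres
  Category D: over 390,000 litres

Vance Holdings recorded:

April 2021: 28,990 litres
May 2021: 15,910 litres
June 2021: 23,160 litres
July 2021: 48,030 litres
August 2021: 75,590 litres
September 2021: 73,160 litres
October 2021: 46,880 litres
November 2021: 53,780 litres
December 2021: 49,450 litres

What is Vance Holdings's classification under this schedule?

Category D

Total motor fuel distributed: 28,990 litres + 15,910 litres + 23,160 litres + 48,030 litres + 75,590 litres + 73,160 litres + 46,880 litres + 53,780 litres + 49,450 litres = 414,950 litres.
414,950 litres > 390,000 litres, so Category D applies.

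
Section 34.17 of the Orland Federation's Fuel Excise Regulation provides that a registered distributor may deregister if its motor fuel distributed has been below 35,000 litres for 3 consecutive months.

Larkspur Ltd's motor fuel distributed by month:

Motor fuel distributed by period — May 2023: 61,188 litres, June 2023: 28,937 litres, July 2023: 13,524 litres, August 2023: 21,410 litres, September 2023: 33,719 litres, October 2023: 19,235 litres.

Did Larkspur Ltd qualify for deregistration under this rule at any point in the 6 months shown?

Yes

Months below 35,000 litres: June 2023, July 2023, August 2023, September 2023, October 2023.
Longest run of consecutive months below the threshold: 5.
5 ≥ 3, so Larkspur Ltd became eligible.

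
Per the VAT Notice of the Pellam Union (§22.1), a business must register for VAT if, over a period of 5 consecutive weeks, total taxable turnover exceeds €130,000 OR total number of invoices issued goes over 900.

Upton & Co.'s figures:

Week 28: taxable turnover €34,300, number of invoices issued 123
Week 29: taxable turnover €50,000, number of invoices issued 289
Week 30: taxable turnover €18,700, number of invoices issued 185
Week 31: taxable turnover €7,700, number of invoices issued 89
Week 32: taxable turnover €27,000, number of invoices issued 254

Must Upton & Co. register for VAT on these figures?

Total taxable turnover: €34,300 + €50,000 + €18,700 + €7,700 + €27,000 = €137,700 (> €130,000).
Total number of invoices issued: 123 + 289 + 185 + 89 + 254 = 940 (> 900).
The test is 'or': at least one threshold is exceeded.

Yes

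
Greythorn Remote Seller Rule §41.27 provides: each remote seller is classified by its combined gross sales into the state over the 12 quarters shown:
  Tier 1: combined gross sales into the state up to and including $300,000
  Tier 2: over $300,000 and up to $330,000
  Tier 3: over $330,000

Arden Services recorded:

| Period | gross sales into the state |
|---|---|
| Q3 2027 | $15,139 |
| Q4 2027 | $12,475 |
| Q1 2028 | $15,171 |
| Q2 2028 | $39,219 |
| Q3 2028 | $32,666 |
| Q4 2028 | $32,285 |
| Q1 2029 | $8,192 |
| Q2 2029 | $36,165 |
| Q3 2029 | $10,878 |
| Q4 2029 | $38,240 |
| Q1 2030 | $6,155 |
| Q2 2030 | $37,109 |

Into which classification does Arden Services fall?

Combined gross sales into the state: $15,139 + $12,475 + $15,171 + $39,219 + $32,666 + $32,285 + $8,192 + $36,165 + $10,878 + $38,240 + $6,155 + $37,109 = $283,694.
$283,694 ≤ $300,000, so Tier 1 applies.

Tier 1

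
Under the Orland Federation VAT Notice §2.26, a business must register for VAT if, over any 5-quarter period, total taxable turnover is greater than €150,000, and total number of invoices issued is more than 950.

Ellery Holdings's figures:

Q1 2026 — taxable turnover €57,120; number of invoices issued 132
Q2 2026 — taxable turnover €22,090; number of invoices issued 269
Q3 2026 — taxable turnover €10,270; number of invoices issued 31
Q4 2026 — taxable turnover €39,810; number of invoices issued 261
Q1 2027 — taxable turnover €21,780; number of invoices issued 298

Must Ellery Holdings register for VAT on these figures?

Yes

Total taxable turnover: €57,120 + €22,090 + €10,270 + €39,810 + €21,780 = €151,070 (> €150,000).
Total number of invoices issued: 132 + 269 + 31 + 261 + 298 = 991 (> 950).
The test is 'and': both thresholds are exceeded.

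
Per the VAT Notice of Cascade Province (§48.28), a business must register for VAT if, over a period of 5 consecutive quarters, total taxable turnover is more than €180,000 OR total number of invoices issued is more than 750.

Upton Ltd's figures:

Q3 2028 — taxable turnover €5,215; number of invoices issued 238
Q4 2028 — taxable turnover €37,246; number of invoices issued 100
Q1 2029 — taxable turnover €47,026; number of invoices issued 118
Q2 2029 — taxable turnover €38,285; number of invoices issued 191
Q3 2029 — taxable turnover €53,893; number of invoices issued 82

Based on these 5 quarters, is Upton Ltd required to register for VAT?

Yes

Total taxable turnover: €5,215 + €37,246 + €47,026 + €38,285 + €53,893 = €181,665 (> €180,000).
Total number of invoices issued: 238 + 100 + 118 + 191 + 82 = 729 (≤ 750).
The test is 'or': at least one threshold is exceeded.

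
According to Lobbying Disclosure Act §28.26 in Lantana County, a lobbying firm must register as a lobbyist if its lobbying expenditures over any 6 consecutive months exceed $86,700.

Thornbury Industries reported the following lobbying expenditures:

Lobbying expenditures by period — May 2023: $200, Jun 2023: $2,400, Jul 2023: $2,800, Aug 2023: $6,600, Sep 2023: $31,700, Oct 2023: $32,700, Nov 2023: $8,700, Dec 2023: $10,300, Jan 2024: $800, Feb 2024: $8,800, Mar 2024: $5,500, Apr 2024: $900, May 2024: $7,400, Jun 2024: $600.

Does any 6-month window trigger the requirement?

Yes

May 2023–Oct 2023: $200 + $2,400 + $2,800 + $6,600 + $31,700 + $32,700 = $76,400 (under)
Jun 2023–Nov 2023: $2,400 + $2,800 + $6,600 + $31,700 + $32,700 + $8,700 = $84,900 (under)
Jul 2023–Dec 2023: $2,800 + $6,600 + $31,700 + $32,700 + $8,700 + $10,300 = $92,800 (over)
Aug 2023–Jan 2024: $6,600 + $31,700 + $32,700 + $8,700 + $10,300 + $800 = $90,800 (over)
Sep 2023–Feb 2024: $31,700 + $32,700 + $8,700 + $10,300 + $800 + $8,800 = $93,000 (over)
Oct 2023–Mar 2024: $32,700 + $8,700 + $10,300 + $800 + $8,800 + $5,500 = $66,800 (under)
Nov 2023–Apr 2024: $8,700 + $10,300 + $800 + $8,800 + $5,500 + $900 = $35,000 (under)
Dec 2023–May 2024: $10,300 + $800 + $8,800 + $5,500 + $900 + $7,400 = $33,700 (under)
Jan 2024–Jun 2024: $800 + $8,800 + $5,500 + $900 + $7,400 + $600 = $24,000 (under)
At least one window exceeds $86,700.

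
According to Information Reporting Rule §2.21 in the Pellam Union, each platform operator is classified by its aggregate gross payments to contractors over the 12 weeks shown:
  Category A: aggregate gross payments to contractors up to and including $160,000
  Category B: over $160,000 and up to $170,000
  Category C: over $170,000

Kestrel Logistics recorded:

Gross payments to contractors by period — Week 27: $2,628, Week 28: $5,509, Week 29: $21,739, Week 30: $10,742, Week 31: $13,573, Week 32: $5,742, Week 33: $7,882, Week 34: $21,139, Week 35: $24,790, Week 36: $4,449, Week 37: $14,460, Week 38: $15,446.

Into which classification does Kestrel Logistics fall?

Aggregate gross payments to contractors: $2,628 + $5,509 + $21,739 + $10,742 + $13,573 + $5,742 + $7,882 + $21,139 + $24,790 + $4,449 + $14,460 + $15,446 = $148,099.
$148,099 ≤ $160,000, so Category A applies.

Category A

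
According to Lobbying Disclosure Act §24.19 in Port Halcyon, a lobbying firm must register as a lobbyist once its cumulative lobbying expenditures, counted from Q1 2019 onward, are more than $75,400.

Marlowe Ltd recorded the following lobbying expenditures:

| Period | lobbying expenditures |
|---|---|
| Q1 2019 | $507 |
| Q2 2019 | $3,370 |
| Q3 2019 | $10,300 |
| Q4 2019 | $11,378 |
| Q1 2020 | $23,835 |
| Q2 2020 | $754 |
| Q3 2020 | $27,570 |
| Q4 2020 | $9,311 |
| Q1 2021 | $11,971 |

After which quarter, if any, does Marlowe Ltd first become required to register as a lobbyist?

Through Q1 2019: $507
Through Q2 2019: $3,877
Through Q3 2019: $14,177
Through Q4 2019: $25,555
Through Q1 2020: $49,390
Through Q2 2020: $50,144
Through Q3 2020: $77,714 ← exceeds threshold

Q3 2020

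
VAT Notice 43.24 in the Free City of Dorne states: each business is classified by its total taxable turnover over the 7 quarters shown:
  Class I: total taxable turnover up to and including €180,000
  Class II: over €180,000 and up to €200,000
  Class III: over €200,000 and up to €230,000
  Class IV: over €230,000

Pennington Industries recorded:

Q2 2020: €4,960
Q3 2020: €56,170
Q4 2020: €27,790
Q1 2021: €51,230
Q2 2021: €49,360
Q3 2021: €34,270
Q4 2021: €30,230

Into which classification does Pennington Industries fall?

Class IV

Total taxable turnover: €4,960 + €56,170 + €27,790 + €51,230 + €49,360 + €34,270 + €30,230 = €254,010.
€254,010 > €230,000, so Class IV applies.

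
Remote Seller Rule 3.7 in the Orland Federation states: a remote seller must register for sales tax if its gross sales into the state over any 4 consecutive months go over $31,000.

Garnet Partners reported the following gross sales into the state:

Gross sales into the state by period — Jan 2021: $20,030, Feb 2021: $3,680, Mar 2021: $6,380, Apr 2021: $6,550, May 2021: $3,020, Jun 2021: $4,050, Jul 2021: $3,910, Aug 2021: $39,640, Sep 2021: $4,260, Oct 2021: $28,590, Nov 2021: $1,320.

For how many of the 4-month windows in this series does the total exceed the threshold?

5

Jan 2021–Apr 2021: $20,030 + $3,680 + $6,380 + $6,550 = $36,640 (over)
Feb 2021–May 2021: $3,680 + $6,380 + $6,550 + $3,020 = $19,630 (under)
Mar 2021–Jun 2021: $6,380 + $6,550 + $3,020 + $4,050 = $20,000 (under)
Apr 2021–Jul 2021: $6,550 + $3,020 + $4,050 + $3,910 = $17,530 (under)
May 2021–Aug 2021: $3,020 + $4,050 + $3,910 + $39,640 = $50,620 (over)
Jun 2021–Sep 2021: $4,050 + $3,910 + $39,640 + $4,260 = $51,860 (over)
Jul 2021–Oct 2021: $3,910 + $39,640 + $4,260 + $28,590 = $76,400 (over)
Aug 2021–Nov 2021: $39,640 + $4,260 + $28,590 + $1,320 = $73,810 (over)
5 windows exceed the threshold.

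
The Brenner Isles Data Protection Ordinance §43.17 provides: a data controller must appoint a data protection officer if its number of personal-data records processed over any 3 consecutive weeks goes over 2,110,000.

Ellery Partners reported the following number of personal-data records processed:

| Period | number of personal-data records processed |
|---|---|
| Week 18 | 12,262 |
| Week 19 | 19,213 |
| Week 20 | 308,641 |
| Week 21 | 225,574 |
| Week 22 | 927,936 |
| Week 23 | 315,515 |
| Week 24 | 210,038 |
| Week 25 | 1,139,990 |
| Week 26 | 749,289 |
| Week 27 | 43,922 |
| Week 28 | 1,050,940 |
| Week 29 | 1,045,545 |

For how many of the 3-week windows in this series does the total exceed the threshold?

Week 18–Week 20: 12,262 + 19,213 + 308,641 = 340,116 (under)
Week 19–Week 21: 19,213 + 308,641 + 225,574 = 553,428 (under)
Week 20–Week 22: 308,641 + 225,574 + 927,936 = 1,462,151 (under)
Week 21–Week 23: 225,574 + 927,936 + 315,515 = 1,469,025 (under)
Week 22–Week 24: 927,936 + 315,515 + 210,038 = 1,453,489 (under)
Week 23–Week 25: 315,515 + 210,038 + 1,139,990 = 1,665,543 (under)
Week 24–Week 26: 210,038 + 1,139,990 + 749,289 = 2,099,317 (under)
Week 25–Week 27: 1,139,990 + 749,289 + 43,922 = 1,933,201 (under)
Week 26–Week 28: 749,289 + 43,922 + 1,050,940 = 1,844,151 (under)
Week 27–Week 29: 43,922 + 1,050,940 + 1,045,545 = 2,140,407 (over)
1 window exceeds the threshold.

1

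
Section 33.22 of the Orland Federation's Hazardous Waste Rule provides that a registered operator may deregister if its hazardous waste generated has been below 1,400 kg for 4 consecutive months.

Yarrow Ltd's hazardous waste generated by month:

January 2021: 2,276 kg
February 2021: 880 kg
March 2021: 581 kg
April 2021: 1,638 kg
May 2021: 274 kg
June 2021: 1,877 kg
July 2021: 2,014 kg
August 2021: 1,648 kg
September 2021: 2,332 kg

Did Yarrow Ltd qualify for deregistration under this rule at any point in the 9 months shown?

Months below 1,400 kg: February 2021, March 2021, May 2021.
Longest run of consecutive months below the threshold: 2.
2 < 4, so Yarrow Ltd never became eligible.

No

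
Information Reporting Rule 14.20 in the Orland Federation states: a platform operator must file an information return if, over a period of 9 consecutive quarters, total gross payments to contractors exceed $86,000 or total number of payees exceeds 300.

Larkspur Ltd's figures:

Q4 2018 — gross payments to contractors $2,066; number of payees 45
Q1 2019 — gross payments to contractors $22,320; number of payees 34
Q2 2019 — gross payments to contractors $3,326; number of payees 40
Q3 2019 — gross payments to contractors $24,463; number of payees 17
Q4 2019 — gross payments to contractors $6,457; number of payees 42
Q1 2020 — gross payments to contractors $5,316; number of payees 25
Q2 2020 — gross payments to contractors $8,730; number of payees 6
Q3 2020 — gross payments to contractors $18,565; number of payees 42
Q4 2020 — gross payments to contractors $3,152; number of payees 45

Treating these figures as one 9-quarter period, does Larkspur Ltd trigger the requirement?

Yes

Total gross payments to contractors: $2,066 + $22,320 + $3,326 + $24,463 + $6,457 + $5,316 + $8,730 + $18,565 + $3,152 = $94,395 (> $86,000).
Total number of payees: 45 + 34 + 40 + 17 + 42 + 25 + 6 + 42 + 45 = 296 (≤ 300).
The test is 'or': at least one threshold is exceeded.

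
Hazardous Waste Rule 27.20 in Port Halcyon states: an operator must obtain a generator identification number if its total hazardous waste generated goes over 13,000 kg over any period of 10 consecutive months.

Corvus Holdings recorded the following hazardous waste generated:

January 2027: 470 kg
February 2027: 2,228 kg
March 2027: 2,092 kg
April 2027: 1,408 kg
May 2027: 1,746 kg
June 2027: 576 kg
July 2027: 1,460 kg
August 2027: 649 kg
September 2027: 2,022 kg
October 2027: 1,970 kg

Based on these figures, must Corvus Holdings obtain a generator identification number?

Total hazardous waste generated: 470 kg + 2,228 kg + 2,092 kg + 1,408 kg + 1,746 kg + 576 kg + 1,460 kg + 649 kg + 2,022 kg + 1,970 kg = 14,621 kg.
14,621 kg > 13,000 kg, so the threshold is exceeded.

Yes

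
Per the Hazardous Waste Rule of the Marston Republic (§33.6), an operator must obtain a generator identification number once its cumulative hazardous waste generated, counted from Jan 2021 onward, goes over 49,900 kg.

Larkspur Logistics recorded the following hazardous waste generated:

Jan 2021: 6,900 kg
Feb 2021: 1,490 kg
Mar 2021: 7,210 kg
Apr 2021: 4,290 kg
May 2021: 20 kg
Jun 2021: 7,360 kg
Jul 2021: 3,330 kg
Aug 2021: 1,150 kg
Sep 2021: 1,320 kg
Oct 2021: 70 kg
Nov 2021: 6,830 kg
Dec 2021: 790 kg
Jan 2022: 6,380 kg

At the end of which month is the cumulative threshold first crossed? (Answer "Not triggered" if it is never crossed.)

Through Jan 2021: 6,900 kg
Through Feb 2021: 8,390 kg
Through Mar 2021: 15,600 kg
Through Apr 2021: 19,890 kg
Through May 2021: 19,910 kg
Through Jun 2021: 27,270 kg
Through Jul 2021: 30,600 kg
Through Aug 2021: 31,750 kg
Through Sep 2021: 33,070 kg
Through Oct 2021: 33,140 kg
Through Nov 2021: 39,970 kg
Through Dec 2021: 40,760 kg
Through Jan 2022: 47,140 kg
Final cumulative total 47,140 kg ≤ 49,900 kg; the threshold is never exceeded.

Not triggered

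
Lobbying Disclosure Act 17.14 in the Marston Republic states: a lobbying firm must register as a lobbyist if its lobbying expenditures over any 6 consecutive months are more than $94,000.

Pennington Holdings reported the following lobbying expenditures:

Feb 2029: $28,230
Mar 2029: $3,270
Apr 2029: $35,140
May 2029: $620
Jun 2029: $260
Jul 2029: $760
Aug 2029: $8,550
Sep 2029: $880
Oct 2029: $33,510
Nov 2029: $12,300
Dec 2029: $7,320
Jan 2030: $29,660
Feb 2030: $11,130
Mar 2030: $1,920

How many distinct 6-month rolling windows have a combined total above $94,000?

Feb 2029–Jul 2029: $28,230 + $3,270 + $35,140 + $620 + $260 + $760 = $68,280 (under)
Mar 2029–Aug 2029: $3,270 + $35,140 + $620 + $260 + $760 + $8,550 = $48,600 (under)
Apr 2029–Sep 2029: $35,140 + $620 + $260 + $760 + $8,550 + $880 = $46,210 (under)
May 2029–Oct 2029: $620 + $260 + $760 + $8,550 + $880 + $33,510 = $44,580 (under)
Jun 2029–Nov 2029: $260 + $760 + $8,550 + $880 + $33,510 + $12,300 = $56,260 (under)
Jul 2029–Dec 2029: $760 + $8,550 + $880 + $33,510 + $12,300 + $7,320 = $63,320 (under)
Aug 2029–Jan 2030: $8,550 + $880 + $33,510 + $12,300 + $7,320 + $29,660 = $92,220 (under)
Sep 2029–Feb 2030: $880 + $33,510 + $12,300 + $7,320 + $29,660 + $11,130 = $94,800 (over)
Oct 2029–Mar 2030: $33,510 + $12,300 + $7,320 + $29,660 + $11,130 + $1,920 = $95,840 (over)
2 windows exceed the threshold.

2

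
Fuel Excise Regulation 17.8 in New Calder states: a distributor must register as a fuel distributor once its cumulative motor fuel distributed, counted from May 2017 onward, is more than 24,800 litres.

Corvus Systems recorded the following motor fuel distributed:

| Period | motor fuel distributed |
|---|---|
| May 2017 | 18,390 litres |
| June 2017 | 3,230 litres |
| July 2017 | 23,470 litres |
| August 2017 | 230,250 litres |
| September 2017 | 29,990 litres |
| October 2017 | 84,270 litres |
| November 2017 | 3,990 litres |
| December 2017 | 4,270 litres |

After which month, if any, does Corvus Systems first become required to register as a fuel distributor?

July 2017

Through May 2017: 18,390 litres
Through June 2017: 21,620 litres
Through July 2017: 45,090 litres ← exceeds threshold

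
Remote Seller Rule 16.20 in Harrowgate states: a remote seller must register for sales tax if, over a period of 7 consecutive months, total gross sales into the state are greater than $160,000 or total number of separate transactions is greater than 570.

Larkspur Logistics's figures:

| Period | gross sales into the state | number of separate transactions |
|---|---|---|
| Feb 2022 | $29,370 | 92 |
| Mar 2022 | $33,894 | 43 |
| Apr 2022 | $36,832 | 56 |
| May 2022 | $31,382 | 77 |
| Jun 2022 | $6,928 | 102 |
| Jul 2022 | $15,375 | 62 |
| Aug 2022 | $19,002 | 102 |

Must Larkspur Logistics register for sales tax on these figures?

Total gross sales into the state: $29,370 + $33,894 + $36,832 + $31,382 + $6,928 + $15,375 + $19,002 = $172,783 (> $160,000).
Total number of separate transactions: 92 + 43 + 56 + 77 + 102 + 62 + 102 = 534 (≤ 570).
The test is 'or': at least one threshold is exceeded.

Yes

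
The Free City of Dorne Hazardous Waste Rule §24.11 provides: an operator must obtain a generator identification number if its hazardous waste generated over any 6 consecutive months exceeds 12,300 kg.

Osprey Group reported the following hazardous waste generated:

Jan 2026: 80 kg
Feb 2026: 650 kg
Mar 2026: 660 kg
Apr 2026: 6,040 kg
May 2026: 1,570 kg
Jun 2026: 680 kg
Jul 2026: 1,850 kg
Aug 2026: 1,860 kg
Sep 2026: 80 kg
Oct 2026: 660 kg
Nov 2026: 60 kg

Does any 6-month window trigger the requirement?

Jan 2026–Jun 2026: 80 kg + 650 kg + 660 kg + 6,040 kg + 1,570 kg + 680 kg = 9,680 kg (under)
Feb 2026–Jul 2026: 650 kg + 660 kg + 6,040 kg + 1,570 kg + 680 kg + 1,850 kg = 11,450 kg (under)
Mar 2026–Aug 2026: 660 kg + 6,040 kg + 1,570 kg + 680 kg + 1,850 kg + 1,860 kg = 12,660 kg (over)
Apr 2026–Sep 2026: 6,040 kg + 1,570 kg + 680 kg + 1,850 kg + 1,860 kg + 80 kg = 12,080 kg (under)
May 2026–Oct 2026: 1,570 kg + 680 kg + 1,850 kg + 1,860 kg + 80 kg + 660 kg = 6,700 kg (under)
Jun 2026–Nov 2026: 680 kg + 1,850 kg + 1,860 kg + 80 kg + 660 kg + 60 kg = 5,190 kg (under)
At least one window exceeds 12,300 kg.

Yes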